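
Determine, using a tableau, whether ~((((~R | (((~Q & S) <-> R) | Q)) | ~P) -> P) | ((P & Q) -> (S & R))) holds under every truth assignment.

Assume the negation and expand:
Initial set: {F ~((((~R | (((~Q & S) <-> R) | Q)) | ~P) -> P) | ((P & Q) -> (S & R)))}.
F ~((((~R | (((~Q & S) <-> R) | Q)) | ~P) -> P) | ((P & Q) -> (S & R))): β-rule — branch into T (((~R | (((~Q & S) <-> R) | Q)) | ~P) -> P)  //  T ((P & Q) -> (S & R)).
  branch 1 (add T (((~R | (((~Q & S) <-> R) | Q)) | ~P) -> P)):
    T (((~R | (((~Q & S) <-> R) | Q)) | ~P) -> P): β-rule — branch into F ((~R | (((~Q & S) <-> R) | Q)) | ~P)  //  T P.
      branch 1.1 (add F ((~R | (((~Q & S) <-> R) | Q)) | ~P)):
        F ((~R | (((~Q & S) <-> R) | Q)) | ~P): α-rule — add F (~R | (((~Q & S) <-> R) | Q)), F ~P.
        F (~R | (((~Q & S) <-> R) | Q)): α-rule — add F ~R, F (((~Q & S) <-> R) | Q).
        F (((~Q & S) <-> R) | Q): α-rule — add F ((~Q & S) <-> R), F Q.
        F ((~Q & S) <-> R): β-rule — branch into T (~Q & S), F R  //  F (~Q & S), T R.
          branch 1.1.1 (add T (~Q & S), F R):
            × closes — contains both R and ~R.
          branch 1.1.2 (add F (~Q & S), T R):
            F (~Q & S): β-rule — branch into F ~Q  //  F S.
              branch 1.1.2.1 (add F ~Q):
                × closes — contains both Q and ~Q.
              branch 1.1.2.2 (add F S):
                ○ open, literals {P=T, Q=F, R=T, S=F}.
      branch 1.2 (add T P):
        ○ open, literals {P=T}.
  branch 2 (add T ((P & Q) -> (S & R))):
    T ((P & Q) -> (S & R)): β-rule — branch into F (P & Q)  //  T (S & R).
      branch 2.1 (add F (P & Q)):
        F (P & Q): β-rule — branch into F P  //  F Q.
          branch 2.1.1 (add F P):
            ○ open, literals {P=F}.
          branch 2.1.2 (add F Q):
            ○ open, literals {Q=F}.
      branch 2.2 (add T (S & R)):
        T (S & R): α-rule — add T S, T R.
        ○ open, literals {R=T, S=T}.
2 branches closed, 5 open.
An open branch gives a countermodel: P=T, Q=F, R=T, S=F (unmentioned atoms arbitrary); under it the original formula is false.

Not valid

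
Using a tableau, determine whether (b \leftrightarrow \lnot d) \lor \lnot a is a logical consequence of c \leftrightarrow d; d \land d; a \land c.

No

Initial set: {(c \leftrightarrow d); (d \land d); (a \land c); \lnot ((b \leftrightarrow \lnot d) \lor \lnot a)}.
(d \land d): α-rule — add d, d.
(a \land c): α-rule — add a, c.
\lnot ((b \leftrightarrow \lnot d) \lor \lnot a): α-rule — add \lnot (b \leftrightarrow \lnot d), \lnot \lnot a.
(c \leftrightarrow d): β-rule — branch into c, d  //  \lnot c, \lnot d.
  branch 1 (add c, d):
    \lnot (b \leftrightarrow \lnot d): β-rule — branch into b, \lnot \lnot d  //  \lnot b, \lnot d.
      branch 1.1 (add b, \lnot \lnot d):
        ○ open, literals {a=1, b=1, c=1, d=1}.
      branch 1.2 (add \lnot b, \lnot d):
        × closes — contains both d and \lnot d.
  branch 2 (add \lnot c, \lnot d):
    × closes — contains both c and \lnot c.
2 branches closed, 1 open.
An open branch gives a countermodel: a=1, b=1, c=1, d=1 (unmentioned atoms arbitrary); the premises hold there but the conclusion fails.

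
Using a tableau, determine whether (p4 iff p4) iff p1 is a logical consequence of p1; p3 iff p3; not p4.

Yes

Initial set: {p1; (p3 iff p3); not p4; not ((p4 iff p4) iff p1)}.
(p3 iff p3): β-rule — branch into p3, p3  //  not p3, not p3.
  branch 1 (add p3, p3):
    not ((p4 iff p4) iff p1): β-rule — branch into (p4 iff p4), not p1  //  not (p4 iff p4), p1.
      branch 1.1 (add (p4 iff p4), not p1):
        × closes — contains both p1 and not p1.
      branch 1.2 (add not (p4 iff p4), p1):
        not (p4 iff p4): β-rule — branch into p4, not p4  //  not p4, p4.
          branch 1.2.1 (add p4, not p4):
            × closes — contains both p4 and not p4.
          branch 1.2.2 (add not p4, p4):
            × closes — contains both p4 and not p4.
  branch 2 (add not p3, not p3):
    not ((p4 iff p4) iff p1): β-rule — branch into (p4 iff p4), not p1  //  not (p4 iff p4), p1.
      branch 2.1 (add (p4 iff p4), not p1):
        × closes — contains both p1 and not p1.
      branch 2.2 (add not (p4 iff p4), p1):
        not (p4 iff p4): β-rule — branch into p4, not p4  //  not p4, p4.
          branch 2.2.1 (add p4, not p4):
            × closes — contains both p4 and not p4.
          branch 2.2.2 (add not p4, p4):
            × closes — contains both p4 and not p4.
All 6 branches close.
Every branch closed, so the premises entail the conclusion.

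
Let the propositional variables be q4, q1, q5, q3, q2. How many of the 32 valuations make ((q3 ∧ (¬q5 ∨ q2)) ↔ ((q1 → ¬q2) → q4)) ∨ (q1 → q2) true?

Initial set: {T (((q3 ∧ (¬q5 ∨ q2)) ↔ ((q1 → ¬q2) → q4)) ∨ (q1 → q2))}.
T (((q3 ∧ (¬q5 ∨ q2)) ↔ ((q1 → ¬q2) → q4)) ∨ (q1 → q2)): β-rule — branch into T ((q3 ∧ (¬q5 ∨ q2)) ↔ ((q1 → ¬q2) → q4))  //  T (q1 → q2).
  branch 1 (add T ((q3 ∧ (¬q5 ∨ q2)) ↔ ((q1 → ¬q2) → q4))):
    T ((q3 ∧ (¬q5 ∨ q2)) ↔ ((q1 → ¬q2) → q4)): β-rule — branch into T (q3 ∧ (¬q5 ∨ q2)), T ((q1 → ¬q2) → q4)  //  F (q3 ∧ (¬q5 ∨ q2)), F ((q1 → ¬q2) → q4).
      branch 1.1 (add T (q3 ∧ (¬q5 ∨ q2)), T ((q1 → ¬q2) → q4)):
        T (q3 ∧ (¬q5 ∨ q2)): α-rule — add T q3, T (¬q5 ∨ q2).
        T ((q1 → ¬q2) → q4): β-rule — branch into F (q1 → ¬q2)  //  T q4.
          branch 1.1.1 (add F (q1 → ¬q2)):
            F (q1 → ¬q2): α-rule — add T q1, F ¬q2.
            T (¬q5 ∨ q2): β-rule — branch into T ¬q5  //  T q2.
              branch 1.1.1.1 (add T ¬q5):
                ○ open, literals {q1=T, q2=T, q3=T, q5=F}.
              branch 1.1.1.2 (add T q2):
                ○ open, literals {q1=T, q2=T, q3=T}.
          branch 1.1.2 (add T q4):
            T (¬q5 ∨ q2): β-rule — branch into T ¬q5  //  T q2.
              branch 1.1.2.1 (add T ¬q5):
                ○ open, literals {q3=T, q4=T, q5=F}.
              branch 1.1.2.2 (add T q2):
                ○ open, literals {q2=T, q3=T, q4=T}.
      branch 1.2 (add F (q3 ∧ (¬q5 ∨ q2)), F ((q1 → ¬q2) → q4)):
        F ((q1 → ¬q2) → q4): α-rule — add T (q1 → ¬q2), F q4.
        F (q3 ∧ (¬q5 ∨ q2)): β-rule — branch into F q3  //  F (¬q5 ∨ q2).
          branch 1.2.1 (add F q3):
            T (q1 → ¬q2): β-rule — branch into F q1  //  T ¬q2.
              branch 1.2.1.1 (add F q1):
                ○ open, literals {q1=F, q3=F, q4=F}.
              branch 1.2.1.2 (add T ¬q2):
                ○ open, literals {q2=F, q3=F, q4=F}.
          branch 1.2.2 (add F (¬q5 ∨ q2)):
            F (¬q5 ∨ q2): α-rule — add F ¬q5, F q2.
            T (q1 → ¬q2): β-rule — branch into F q1  //  T ¬q2.
              branch 1.2.2.1 (add F q1):
                ○ open, literals {q1=F, q2=F, q4=F, q5=T}.
              branch 1.2.2.2 (add T ¬q2):
                ○ open, literals {q2=F, q4=F, q5=T}.
  branch 2 (add T (q1 → q2)):
    T (q1 → q2): β-rule — branch into F q1  //  T q2.
      branch 2.1 (add F q1):
        ○ open, literals {q1=F}.
      branch 2.2 (add T q2):
        ○ open, literals {q2=T}.
0 branches closed, 10 open.
Each open branch fixes some atoms; the unmentioned ones are free. Counting distinct full assignments: branch {q1=T, q2=T, q3=T, q5=F} (q4) contributes 2 new; branch {q1=T, q2=T, q3=T} (q4, q5) contributes 2 new; branch {q3=T, q4=T, q5=F} (q1, q2) contributes 3 new; branch {q2=T, q3=T, q4=T} (q1, q5) contributes 1 new; branch {q1=F, q3=F, q4=F} (q5, q2) contributes 4 new; branch {q2=F, q3=F, q4=F} (q1, q5) contributes 2 new; branch {q1=F, q2=F, q4=F, q5=T} (q3) contributes 1 new; branch {q2=F, q4=F, q5=T} (q1, q3) contributes 1 new; branch {q1=F} (q4, q5, q3, q2) contributes 8 new; branch {q2=T} (q4, q1, q5, q3) contributes 4 new. Total: 28.

28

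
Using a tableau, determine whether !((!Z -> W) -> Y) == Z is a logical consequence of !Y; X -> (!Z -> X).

No

Initial set: {!Y; (X -> (!Z -> X)); !(!((!Z -> W) -> Y) == Z)}.
(X -> (!Z -> X)): β-rule — branch into !X  //  (!Z -> X).
  branch 1 (add !X):
    !(!((!Z -> W) -> Y) == Z): β-rule — branch into !((!Z -> W) -> Y), !Z  //  !!((!Z -> W) -> Y), Z.
      branch 1.1 (add !((!Z -> W) -> Y), !Z):
        !((!Z -> W) -> Y): α-rule — add (!Z -> W), !Y.
        (!Z -> W): β-rule — branch into !!Z  //  W.
          branch 1.1.1 (add !!Z):
            × closes — contains both Z and !Z.
          branch 1.1.2 (add W):
            ○ open, literals {W=T, X=F, Y=F, Z=F}.
      branch 1.2 (add !!((!Z -> W) -> Y), Z):
        !!((!Z -> W) -> Y): β-rule — branch into !(!Z -> W)  //  Y.
          branch 1.2.1 (add !(!Z -> W)):
            !(!Z -> W): α-rule — add !Z, !W.
            × closes — contains both Z and !Z.
          branch 1.2.2 (add Y):
            × closes — contains both Y and !Y.
  branch 2 (add (!Z -> X)):
    !(!((!Z -> W) -> Y) == Z): β-rule — branch into !((!Z -> W) -> Y), !Z  //  !!((!Z -> W) -> Y), Z.
      branch 2.1 (add !((!Z -> W) -> Y), !Z):
        !((!Z -> W) -> Y): α-rule — add (!Z -> W), !Y.
        (!Z -> X): β-rule — branch into !!Z  //  X.
          branch 2.1.1 (add !!Z):
            × closes — contains both Z and !Z.
          branch 2.1.2 (add X):
            (!Z -> W): β-rule — branch into !!Z  //  W.
              branch 2.1.2.1 (add !!Z):
                × closes — contains both Z and !Z.
              branch 2.1.2.2 (add W):
                ○ open, literals {W=T, X=T, Y=F, Z=F}.
      branch 2.2 (add !!((!Z -> W) -> Y), Z):
        (!Z -> X): β-rule — branch into !!Z  //  X.
          branch 2.2.1 (add !!Z):
            !!((!Z -> W) -> Y): β-rule — branch into !(!Z -> W)  //  Y.
              branch 2.2.1.1 (add !(!Z -> W)):
                !(!Z -> W): α-rule — add !Z, !W.
                × closes — contains both Z and !Z.
              branch 2.2.1.2 (add Y):
                × closes — contains both Y and !Y.
          branch 2.2.2 (add X):
            !!((!Z -> W) -> Y): β-rule — branch into !(!Z -> W)  //  Y.
              branch 2.2.2.1 (add !(!Z -> W)):
                !(!Z -> W): α-rule — add !Z, !W.
                × closes — contains both Z and !Z.
              branch 2.2.2.2 (add Y):
                × closes — contains both Y and !Y.
9 branches closed, 2 open.
An open branch gives a countermodel: W=T, X=F, Y=F, Z=F (unmentioned atoms arbitrary); the premises hold there but the conclusion fails.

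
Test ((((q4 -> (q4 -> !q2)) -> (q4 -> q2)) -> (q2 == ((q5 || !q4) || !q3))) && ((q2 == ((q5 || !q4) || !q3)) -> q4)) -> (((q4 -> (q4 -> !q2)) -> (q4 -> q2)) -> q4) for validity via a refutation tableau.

Assume the negation and expand:
Initial set: {!(((((q4 -> (q4 -> !q2)) -> (q4 -> q2)) -> (q2 == ((q5 || !q4) || !q3))) && ((q2 == ((q5 || !q4) || !q3)) -> q4)) -> (((q4 -> (q4 -> !q2)) -> (q4 -> q2)) -> q4))}.
!(((((q4 -> (q4 -> !q2)) -> (q4 -> q2)) -> (q2 == ((q5 || !q4) || !q3))) && ((q2 == ((q5 || !q4) || !q3)) -> q4)) -> (((q4 -> (q4 -> !q2)) -> (q4 -> q2)) -> q4)): α-rule — add ((((q4 -> (q4 -> !q2)) -> (q4 -> q2)) -> (q2 == ((q5 || !q4) || !q3))) && ((q2 == ((q5 || !q4) || !q3)) -> q4)), !(((q4 -> (q4 -> !q2)) -> (q4 -> q2)) -> q4).
((((q4 -> (q4 -> !q2)) -> (q4 -> q2)) -> (q2 == ((q5 || !q4) || !q3))) && ((q2 == ((q5 || !q4) || !q3)) -> q4)): α-rule — add (((q4 -> (q4 -> !q2)) -> (q4 -> q2)) -> (q2 == ((q5 || !q4) || !q3))), ((q2 == ((q5 || !q4) || !q3)) -> q4).
!(((q4 -> (q4 -> !q2)) -> (q4 -> q2)) -> q4): α-rule — add ((q4 -> (q4 -> !q2)) -> (q4 -> q2)), !q4.
(((q4 -> (q4 -> !q2)) -> (q4 -> q2)) -> (q2 == ((q5 || !q4) || !q3))): β-rule — branch into !((q4 -> (q4 -> !q2)) -> (q4 -> q2))  //  (q2 == ((q5 || !q4) || !q3)).
  branch 1 (add !((q4 -> (q4 -> !q2)) -> (q4 -> q2))):
    !((q4 -> (q4 -> !q2)) -> (q4 -> q2)): α-rule — add (q4 -> (q4 -> !q2)), !(q4 -> q2).
    !(q4 -> q2): α-rule — add q4, !q2.
    × closes — contains both q4 and !q4.
  branch 2 (add (q2 == ((q5 || !q4) || !q3))):
    ((q2 == ((q5 || !q4) || !q3)) -> q4): β-rule — branch into !(q2 == ((q5 || !q4) || !q3))  //  q4.
      branch 2.1 (add !(q2 == ((q5 || !q4) || !q3))):
        ((q4 -> (q4 -> !q2)) -> (q4 -> q2)): β-rule — branch into !(q4 -> (q4 -> !q2))  //  (q4 -> q2).
          branch 2.1.1 (add !(q4 -> (q4 -> !q2))):
            !(q4 -> (q4 -> !q2)): α-rule — add q4, !(q4 -> !q2).
            × closes — contains both q4 and !q4.
          branch 2.1.2 (add (q4 -> q2)):
            (q2 == ((q5 || !q4) || !q3)): β-rule — branch into q2, ((q5 || !q4) || !q3)  //  !q2, !((q5 || !q4) || !q3).
              branch 2.1.2.1 (add q2, ((q5 || !q4) || !q3)):
                !(q2 == ((q5 || !q4) || !q3)): β-rule — branch into q2, !((q5 || !q4) || !q3)  //  !q2, ((q5 || !q4) || !q3).
                  branch 2.1.2.1.1 (add q2, !((q5 || !q4) || !q3)):
                    !((q5 || !q4) || !q3): α-rule — add !(q5 || !q4), !!q3.
                    !(q5 || !q4): α-rule — add !q5, !!q4.
                    × closes — contains both q4 and !q4.
                  branch 2.1.2.1.2 (add !q2, ((q5 || !q4) || !q3)):
                    × closes — contains both q2 and !q2.
              branch 2.1.2.2 (add !q2, !((q5 || !q4) || !q3)):
                !((q5 || !q4) || !q3): α-rule — add !(q5 || !q4), !!q3.
                !(q5 || !q4): α-rule — add !q5, !!q4.
                × closes — contains both q4 and !q4.
      branch 2.2 (add q4):
        × closes — contains both q4 and !q4.
All 6 branches close.
Every branch closed, so the negation is unsatisfiable and the formula is valid.

Valid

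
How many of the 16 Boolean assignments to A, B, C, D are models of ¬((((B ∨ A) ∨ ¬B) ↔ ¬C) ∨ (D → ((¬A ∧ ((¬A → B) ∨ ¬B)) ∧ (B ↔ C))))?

3

Initial set: {¬((((B ∨ A) ∨ ¬B) ↔ ¬C) ∨ (D → ((¬A ∧ ((¬A → B) ∨ ¬B)) ∧ (B ↔ C))))}.
¬((((B ∨ A) ∨ ¬B) ↔ ¬C) ∨ (D → ((¬A ∧ ((¬A → B) ∨ ¬B)) ∧ (B ↔ C)))): α-rule — add ¬(((B ∨ A) ∨ ¬B) ↔ ¬C), ¬(D → ((¬A ∧ ((¬A → B) ∨ ¬B)) ∧ (B ↔ C))).
¬(D → ((¬A ∧ ((¬A → B) ∨ ¬B)) ∧ (B ↔ C))): α-rule — add D, ¬((¬A ∧ ((¬A → B) ∨ ¬B)) ∧ (B ↔ C)).
¬(((B ∨ A) ∨ ¬B) ↔ ¬C): β-rule — branch into ((B ∨ A) ∨ ¬B), ¬¬C  //  ¬((B ∨ A) ∨ ¬B), ¬C.
  branch 1 (add ((B ∨ A) ∨ ¬B), ¬¬C):
    ¬((¬A ∧ ((¬A → B) ∨ ¬B)) ∧ (B ↔ C)): β-rule — branch into ¬(¬A ∧ ((¬A → B) ∨ ¬B))  //  ¬(B ↔ C).
      branch 1.1 (add ¬(¬A ∧ ((¬A → B) ∨ ¬B))):
        ((B ∨ A) ∨ ¬B): β-rule — branch into (B ∨ A)  //  ¬B.
          branch 1.1.1 (add (B ∨ A)):
            ¬(¬A ∧ ((¬A → B) ∨ ¬B)): β-rule — branch into ¬¬A  //  ¬((¬A → B) ∨ ¬B).
              branch 1.1.1.1 (add ¬¬A):
                (B ∨ A): β-rule — branch into B  //  A.
                  branch 1.1.1.1.1 (add B):
                    ○ open, literals {A=1, B=1, C=1, D=1}.
                  branch 1.1.1.1.2 (add A):
                    ○ open, literals {A=1, C=1, D=1}.
              branch 1.1.1.2 (add ¬((¬A → B) ∨ ¬B)):
                ¬((¬A → B) ∨ ¬B): α-rule — add ¬(¬A → B), ¬¬B.
                ¬(¬A → B): α-rule — add ¬A, ¬B.
                × closes — contains both B and ¬B.
          branch 1.1.2 (add ¬B):
            ¬(¬A ∧ ((¬A → B) ∨ ¬B)): β-rule — branch into ¬¬A  //  ¬((¬A → B) ∨ ¬B).
              branch 1.1.2.1 (add ¬¬A):
                ○ open, literals {A=1, B=0, C=1, D=1}.
              branch 1.1.2.2 (add ¬((¬A → B) ∨ ¬B)):
                ¬((¬A → B) ∨ ¬B): α-rule — add ¬(¬A → B), ¬¬B.
                × closes — contains both B and ¬B.
      branch 1.2 (add ¬(B ↔ C)):
        ((B ∨ A) ∨ ¬B): β-rule — branch into (B ∨ A)  //  ¬B.
          branch 1.2.1 (add (B ∨ A)):
            ¬(B ↔ C): β-rule — branch into B, ¬C  //  ¬B, C.
              branch 1.2.1.1 (add B, ¬C):
                × closes — contains both C and ¬C.
              branch 1.2.1.2 (add ¬B, C):
                (B ∨ A): β-rule — branch into B  //  A.
                  branch 1.2.1.2.1 (add B):
                    × closes — contains both B and ¬B.
                  branch 1.2.1.2.2 (add A):
                    ○ open, literals {A=1, B=0, C=1, D=1}.
          branch 1.2.2 (add ¬B):
            ¬(B ↔ C): β-rule — branch into B, ¬C  //  ¬B, C.
              branch 1.2.2.1 (add B, ¬C):
                × closes — contains both B and ¬B.
              branch 1.2.2.2 (add ¬B, C):
                ○ open, literals {B=0, C=1, D=1}.
  branch 2 (add ¬((B ∨ A) ∨ ¬B), ¬C):
    ¬((B ∨ A) ∨ ¬B): α-rule — add ¬(B ∨ A), ¬¬B.
    ¬(B ∨ A): α-rule — add ¬B, ¬A.
    × closes — contains both B and ¬B.
6 branches closed, 5 open.
Each open branch fixes some atoms; the unmentioned ones are free. Counting distinct full assignments: branch {A=1, B=1, C=1, D=1} (none free) contributes 1 new; branch {A=1, C=1, D=1} (B) contributes 1 new; branch {A=1, B=0, C=1, D=1} (none free) contributes 0 new; branch {A=1, B=0, C=1, D=1} (none free) contributes 0 new; branch {B=0, C=1, D=1} (A) contributes 1 new. Total: 3.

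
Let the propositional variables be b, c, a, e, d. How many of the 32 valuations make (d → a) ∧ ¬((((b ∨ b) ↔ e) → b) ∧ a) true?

12

Initial set: {((d → a) ∧ ¬((((b ∨ b) ↔ e) → b) ∧ a))}.
((d → a) ∧ ¬((((b ∨ b) ↔ e) → b) ∧ a)): α-rule — add (d → a), ¬((((b ∨ b) ↔ e) → b) ∧ a).
(d → a): β-rule — branch into ¬d  //  a.
  branch 1 (add ¬d):
    ¬((((b ∨ b) ↔ e) → b) ∧ a): β-rule — branch into ¬(((b ∨ b) ↔ e) → b)  //  ¬a.
      branch 1.1 (add ¬(((b ∨ b) ↔ e) → b)):
        ¬(((b ∨ b) ↔ e) → b): α-rule — add ((b ∨ b) ↔ e), ¬b.
        ((b ∨ b) ↔ e): β-rule — branch into (b ∨ b), e  //  ¬(b ∨ b), ¬e.
          branch 1.1.1 (add (b ∨ b), e):
            (b ∨ b): β-rule — branch into b  //  b.
              branch 1.1.1.1 (add b):
                × closes — contains both b and ¬b.
              branch 1.1.1.2 (add b):
                × closes — contains both b and ¬b.
          branch 1.1.2 (add ¬(b ∨ b), ¬e):
            ¬(b ∨ b): α-rule — add ¬b, ¬b.
            ○ open, literals {b=false, d=false, e=false}.
      branch 1.2 (add ¬a):
        ○ open, literals {a=false, d=false}.
  branch 2 (add a):
    ¬((((b ∨ b) ↔ e) → b) ∧ a): β-rule — branch into ¬(((b ∨ b) ↔ e) → b)  //  ¬a.
      branch 2.1 (add ¬(((b ∨ b) ↔ e) → b)):
        ¬(((b ∨ b) ↔ e) → b): α-rule — add ((b ∨ b) ↔ e), ¬b.
        ((b ∨ b) ↔ e): β-rule — branch into (b ∨ b), e  //  ¬(b ∨ b), ¬e.
          branch 2.1.1 (add (b ∨ b), e):
            (b ∨ b): β-rule — branch into b  //  b.
              branch 2.1.1.1 (add b):
                × closes — contains both b and ¬b.
              branch 2.1.1.2 (add b):
                × closes — contains both b and ¬b.
          branch 2.1.2 (add ¬(b ∨ b), ¬e):
            ¬(b ∨ b): α-rule — add ¬b, ¬b.
            ○ open, literals {a=true, b=false, e=false}.
      branch 2.2 (add ¬a):
        × closes — contains both a and ¬a.
5 branches closed, 3 open.
Each open branch fixes some atoms; the unmentioned ones are free. Counting distinct full assignments: branch {b=false, d=false, e=false} (c, a) contributes 4 new; branch {a=false, d=false} (b, c, e) contributes 6 new; branch {a=true, b=false, e=false} (c, d) contributes 2 new. Total: 12.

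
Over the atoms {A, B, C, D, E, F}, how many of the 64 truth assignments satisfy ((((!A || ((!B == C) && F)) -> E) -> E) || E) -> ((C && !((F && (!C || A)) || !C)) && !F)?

Initial set: {(((((!A || ((!B == C) && F)) -> E) -> E) || E) -> ((C && !((F && (!C || A)) || !C)) && !F))}.
(((((!A || ((!B == C) && F)) -> E) -> E) || E) -> ((C && !((F && (!C || A)) || !C)) && !F)): β-rule — branch into !((((!A || ((!B == C) && F)) -> E) -> E) || E)  //  ((C && !((F && (!C || A)) || !C)) && !F).
  branch 1 (add !((((!A || ((!B == C) && F)) -> E) -> E) || E)):
    !((((!A || ((!B == C) && F)) -> E) -> E) || E): α-rule — add !(((!A || ((!B == C) && F)) -> E) -> E), !E.
    !(((!A || ((!B == C) && F)) -> E) -> E): α-rule — add ((!A || ((!B == C) && F)) -> E), !E.
    ((!A || ((!B == C) && F)) -> E): β-rule — branch into !(!A || ((!B == C) && F))  //  E.
      branch 1.1 (add !(!A || ((!B == C) && F))):
        !(!A || ((!B == C) && F)): α-rule — add !!A, !((!B == C) && F).
        !((!B == C) && F): β-rule — branch into !(!B == C)  //  !F.
          branch 1.1.1 (add !(!B == C)):
            !(!B == C): β-rule — branch into !B, !C  //  !!B, C.
              branch 1.1.1.1 (add !B, !C):
                ○ open, literals {A=1, B=0, C=0, E=0}.
              branch 1.1.1.2 (add !!B, C):
                ○ open, literals {A=1, B=1, C=1, E=0}.
          branch 1.1.2 (add !F):
            ○ open, literals {A=1, E=0, F=0}.
      branch 1.2 (add E):
        × closes — contains both E and !E.
  branch 2 (add ((C && !((F && (!C || A)) || !C)) && !F)):
    ((C && !((F && (!C || A)) || !C)) && !F): α-rule — add (C && !((F && (!C || A)) || !C)), !F.
    (C && !((F && (!C || A)) || !C)): α-rule — add C, !((F && (!C || A)) || !C).
    !((F && (!C || A)) || !C): α-rule — add !(F && (!C || A)), !!C.
    !(F && (!C || A)): β-rule — branch into !F  //  !(!C || A).
      branch 2.1 (add !F):
        ○ open, literals {C=1, F=0}.
      branch 2.2 (add !(!C || A)):
        !(!C || A): α-rule — add !!C, !A.
        ○ open, literals {A=0, C=1, F=0}.
1 branch closed, 5 open.
Each open branch fixes some atoms; the unmentioned ones are free. Counting distinct full assignments: branch {A=1, B=0, C=0, E=0} (D, F) contributes 4 new; branch {A=1, B=1, C=1, E=0} (D, F) contributes 4 new; branch {A=1, E=0, F=0} (B, C, D) contributes 4 new; branch {C=1, F=0} (A, B, D, E) contributes 12 new; branch {A=0, C=1, F=0} (B, D, E) contributes 0 new. Total: 24.

24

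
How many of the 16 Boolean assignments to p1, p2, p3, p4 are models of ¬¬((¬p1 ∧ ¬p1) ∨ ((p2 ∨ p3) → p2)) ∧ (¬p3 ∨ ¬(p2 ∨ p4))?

Initial set: {(¬¬((¬p1 ∧ ¬p1) ∨ ((p2 ∨ p3) → p2)) ∧ (¬p3 ∨ ¬(p2 ∨ p4)))}.
(¬¬((¬p1 ∧ ¬p1) ∨ ((p2 ∨ p3) → p2)) ∧ (¬p3 ∨ ¬(p2 ∨ p4))): α-rule — add ¬¬((¬p1 ∧ ¬p1) ∨ ((p2 ∨ p3) → p2)), (¬p3 ∨ ¬(p2 ∨ p4)).
¬¬((¬p1 ∧ ¬p1) ∨ ((p2 ∨ p3) → p2)): drop double negation, giving ((¬p1 ∧ ¬p1) ∨ ((p2 ∨ p3) → p2)).
(¬p3 ∨ ¬(p2 ∨ p4)): β-rule — branch into ¬p3  //  ¬(p2 ∨ p4).
  branch 1 (add ¬p3):
    ((¬p1 ∧ ¬p1) ∨ ((p2 ∨ p3) → p2)): β-rule — branch into (¬p1 ∧ ¬p1)  //  ((p2 ∨ p3) → p2).
      branch 1.1 (add (¬p1 ∧ ¬p1)):
        (¬p1 ∧ ¬p1): α-rule — add ¬p1, ¬p1.
        ○ open, literals {p1=false, p3=false}.
      branch 1.2 (add ((p2 ∨ p3) → p2)):
        ((p2 ∨ p3) → p2): β-rule — branch into ¬(p2 ∨ p3)  //  p2.
          branch 1.2.1 (add ¬(p2 ∨ p3)):
            ¬(p2 ∨ p3): α-rule — add ¬p2, ¬p3.
            ○ open, literals {p2=false, p3=false}.
          branch 1.2.2 (add p2):
            ○ open, literals {p2=true, p3=false}.
  branch 2 (add ¬(p2 ∨ p4)):
    ¬(p2 ∨ p4): α-rule — add ¬p2, ¬p4.
    ((¬p1 ∧ ¬p1) ∨ ((p2 ∨ p3) → p2)): β-rule — branch into (¬p1 ∧ ¬p1)  //  ((p2 ∨ p3) → p2).
      branch 2.1 (add (¬p1 ∧ ¬p1)):
        (¬p1 ∧ ¬p1): α-rule — add ¬p1, ¬p1.
        ○ open, literals {p1=false, p2=false, p4=false}.
      branch 2.2 (add ((p2 ∨ p3) → p2)):
        ((p2 ∨ p3) → p2): β-rule — branch into ¬(p2 ∨ p3)  //  p2.
          branch 2.2.1 (add ¬(p2 ∨ p3)):
            ¬(p2 ∨ p3): α-rule — add ¬p2, ¬p3.
            ○ open, literals {p2=false, p3=false, p4=false}.
          branch 2.2.2 (add p2):
            × closes — contains both p2 and ¬p2.
1 branch closed, 5 open.
Each open branch fixes some atoms; the unmentioned ones are free. Counting distinct full assignments: branch {p1=false, p3=false} (p2, p4) contributes 4 new; branch {p2=false, p3=false} (p1, p4) contributes 2 new; branch {p2=true, p3=false} (p1, p4) contributes 2 new; branch {p1=false, p2=false, p4=false} (p3) contributes 1 new; branch {p2=false, p3=false, p4=false} (p1) contributes 0 new. Total: 9.

9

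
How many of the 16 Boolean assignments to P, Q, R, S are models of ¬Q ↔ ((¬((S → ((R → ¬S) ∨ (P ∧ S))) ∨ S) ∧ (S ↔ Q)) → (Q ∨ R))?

8

Initial set: {T (¬Q ↔ ((¬((S → ((R → ¬S) ∨ (P ∧ S))) ∨ S) ∧ (S ↔ Q)) → (Q ∨ R)))}.
T (¬Q ↔ ((¬((S → ((R → ¬S) ∨ (P ∧ S))) ∨ S) ∧ (S ↔ Q)) → (Q ∨ R))): β-rule — branch into T ¬Q, T ((¬((S → ((R → ¬S) ∨ (P ∧ S))) ∨ S) ∧ (S ↔ Q)) → (Q ∨ R))  //  F ¬Q, F ((¬((S → ((R → ¬S) ∨ (P ∧ S))) ∨ S) ∧ (S ↔ Q)) → (Q ∨ R)).
  branch 1 (add T ¬Q, T ((¬((S → ((R → ¬S) ∨ (P ∧ S))) ∨ S) ∧ (S ↔ Q)) → (Q ∨ R))):
    T ((¬((S → ((R → ¬S) ∨ (P ∧ S))) ∨ S) ∧ (S ↔ Q)) → (Q ∨ R)): β-rule — branch into F (¬((S → ((R → ¬S) ∨ (P ∧ S))) ∨ S) ∧ (S ↔ Q))  //  T (Q ∨ R).
      branch 1.1 (add F (¬((S → ((R → ¬S) ∨ (P ∧ S))) ∨ S) ∧ (S ↔ Q))):
        F (¬((S → ((R → ¬S) ∨ (P ∧ S))) ∨ S) ∧ (S ↔ Q)): β-rule — branch into F ¬((S → ((R → ¬S) ∨ (P ∧ S))) ∨ S)  //  F (S ↔ Q).
          branch 1.1.1 (add F ¬((S → ((R → ¬S) ∨ (P ∧ S))) ∨ S)):
            F ¬((S → ((R → ¬S) ∨ (P ∧ S))) ∨ S): β-rule — branch into T (S → ((R → ¬S) ∨ (P ∧ S)))  //  T S.
              branch 1.1.1.1 (add T (S → ((R → ¬S) ∨ (P ∧ S)))):
                T (S → ((R → ¬S) ∨ (P ∧ S))): β-rule — branch into F S  //  T ((R → ¬S) ∨ (P ∧ S)).
                  branch 1.1.1.1.1 (add F S):
                    ○ open, literals {Q=F, S=F}.
                  branch 1.1.1.1.2 (add T ((R → ¬S) ∨ (P ∧ S))):
                    T ((R → ¬S) ∨ (P ∧ S)): β-rule — branch into T (R → ¬S)  //  T (P ∧ S).
                      branch 1.1.1.1.2.1 (add T (R → ¬S)):
                        T (R → ¬S): β-rule — branch into F R  //  T ¬S.
                          branch 1.1.1.1.2.1.1 (add F R):
                            ○ open, literals {Q=F, R=F}.
                          branch 1.1.1.1.2.1.2 (add T ¬S):
                            ○ open, literals {Q=F, S=F}.
                      branch 1.1.1.1.2.2 (add T (P ∧ S)):
                        T (P ∧ S): α-rule — add T P, T S.
                        ○ open, literals {P=T, Q=F, S=T}.
              branch 1.1.1.2 (add T S):
                ○ open, literals {Q=F, S=T}.
          branch 1.1.2 (add F (S ↔ Q)):
            F (S ↔ Q): β-rule — branch into T S, F Q  //  F S, T Q.
              branch 1.1.2.1 (add T S, F Q):
                ○ open, literals {Q=F, S=T}.
              branch 1.1.2.2 (add F S, T Q):
                × closes — contains both Q and ¬Q.
      branch 1.2 (add T (Q ∨ R)):
        T (Q ∨ R): β-rule — branch into T Q  //  T R.
          branch 1.2.1 (add T Q):
            × closes — contains both Q and ¬Q.
          branch 1.2.2 (add T R):
            ○ open, literals {Q=F, R=T}.
  branch 2 (add F ¬Q, F ((¬((S → ((R → ¬S) ∨ (P ∧ S))) ∨ S) ∧ (S ↔ Q)) → (Q ∨ R))):
    F ((¬((S → ((R → ¬S) ∨ (P ∧ S))) ∨ S) ∧ (S ↔ Q)) → (Q ∨ R)): α-rule — add T (¬((S → ((R → ¬S) ∨ (P ∧ S))) ∨ S) ∧ (S ↔ Q)), F (Q ∨ R).
    T (¬((S → ((R → ¬S) ∨ (P ∧ S))) ∨ S) ∧ (S ↔ Q)): α-rule — add T ¬((S → ((R → ¬S) ∨ (P ∧ S))) ∨ S), T (S ↔ Q).
    F (Q ∨ R): α-rule — add F Q, F R.
    × closes — contains both Q and ¬Q.
3 branches closed, 7 open.
Each open branch fixes some atoms; the unmentioned ones are free. Counting distinct full assignments: branch {Q=F, S=F} (P, R) contributes 4 new; branch {Q=F, R=F} (P, S) contributes 2 new; branch {Q=F, S=F} (P, R) contributes 0 new; branch {P=T, Q=F, S=T} (R) contributes 1 new; branch {Q=F, S=T} (P, R) contributes 1 new; branch {Q=F, S=T} (P, R) contributes 0 new; branch {Q=F, R=T} (P, S) contributes 0 new. Total: 8.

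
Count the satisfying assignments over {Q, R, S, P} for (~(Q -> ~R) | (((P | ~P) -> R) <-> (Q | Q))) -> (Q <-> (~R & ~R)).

Initial set: {((~(Q -> ~R) | (((P | ~P) -> R) <-> (Q | Q))) -> (Q <-> (~R & ~R)))}.
((~(Q -> ~R) | (((P | ~P) -> R) <-> (Q | Q))) -> (Q <-> (~R & ~R))): β-rule — branch into ~(~(Q -> ~R) | (((P | ~P) -> R) <-> (Q | Q)))  //  (Q <-> (~R & ~R)).
  branch 1 (add ~(~(Q -> ~R) | (((P | ~P) -> R) <-> (Q | Q)))):
    ~(~(Q -> ~R) | (((P | ~P) -> R) <-> (Q | Q))): α-rule — add ~~(Q -> ~R), ~(((P | ~P) -> R) <-> (Q | Q)).
    ~~(Q -> ~R): β-rule — branch into ~Q  //  ~R.
      branch 1.1 (add ~Q):
        ~(((P | ~P) -> R) <-> (Q | Q)): β-rule — branch into ((P | ~P) -> R), ~(Q | Q)  //  ~((P | ~P) -> R), (Q | Q).
          branch 1.1.1 (add ((P | ~P) -> R), ~(Q | Q)):
            ~(Q | Q): α-rule — add ~Q, ~Q.
            ((P | ~P) -> R): β-rule — branch into ~(P | ~P)  //  R.
              branch 1.1.1.1 (add ~(P | ~P)):
                ~(P | ~P): α-rule — add ~P, ~~P.
                × closes — contains both P and ~P.
              branch 1.1.1.2 (add R):
                ○ open, literals {Q=0, R=1}.
          branch 1.1.2 (add ~((P | ~P) -> R), (Q | Q)):
            ~((P | ~P) -> R): α-rule — add (P | ~P), ~R.
            (Q | Q): β-rule — branch into Q  //  Q.
              branch 1.1.2.1 (add Q):
                × closes — contains both Q and ~Q.
              branch 1.1.2.2 (add Q):
                × closes — contains both Q and ~Q.
      branch 1.2 (add ~R):
        ~(((P | ~P) -> R) <-> (Q | Q)): β-rule — branch into ((P | ~P) -> R), ~(Q | Q)  //  ~((P | ~P) -> R), (Q | Q).
          branch 1.2.1 (add ((P | ~P) -> R), ~(Q | Q)):
            ~(Q | Q): α-rule — add ~Q, ~Q.
            ((P | ~P) -> R): β-rule — branch into ~(P | ~P)  //  R.
              branch 1.2.1.1 (add ~(P | ~P)):
                ~(P | ~P): α-rule — add ~P, ~~P.
                × closes — contains both P and ~P.
              branch 1.2.1.2 (add R):
                × closes — contains both R and ~R.
          branch 1.2.2 (add ~((P | ~P) -> R), (Q | Q)):
            ~((P | ~P) -> R): α-rule — add (P | ~P), ~R.
            (Q | Q): β-rule — branch into Q  //  Q.
              branch 1.2.2.1 (add Q):
                (P | ~P): β-rule — branch into P  //  ~P.
                  branch 1.2.2.1.1 (add P):
                    ○ open, literals {P=1, Q=1, R=0}.
                  branch 1.2.2.1.2 (add ~P):
                    ○ open, literals {P=0, Q=1, R=0}.
              branch 1.2.2.2 (add Q):
                (P | ~P): β-rule — branch into P  //  ~P.
                  branch 1.2.2.2.1 (add P):
                    ○ open, literals {P=1, Q=1, R=0}.
                  branch 1.2.2.2.2 (add ~P):
                    ○ open, literals {P=0, Q=1, R=0}.
  branch 2 (add (Q <-> (~R & ~R))):
    (Q <-> (~R & ~R)): β-rule — branch into Q, (~R & ~R)  //  ~Q, ~(~R & ~R).
      branch 2.1 (add Q, (~R & ~R)):
        (~R & ~R): α-rule — add ~R, ~R.
        ○ open, literals {Q=1, R=0}.
      branch 2.2 (add ~Q, ~(~R & ~R)):
        ~(~R & ~R): β-rule — branch into ~~R  //  ~~R.
          branch 2.2.1 (add ~~R):
            ○ open, literals {Q=0, R=1}.
          branch 2.2.2 (add ~~R):
            ○ open, literals {Q=0, R=1}.
5 branches closed, 8 open.
Each open branch fixes some atoms; the unmentioned ones are free. Counting distinct full assignments: branch {Q=0, R=1} (S, P) contributes 4 new; branch {P=1, Q=1, R=0} (S) contributes 2 new; branch {P=0, Q=1, R=0} (S) contributes 2 new; branch {P=1, Q=1, R=0} (S) contributes 0 new; branch {P=0, Q=1, R=0} (S) contributes 0 new; branch {Q=1, R=0} (S, P) contributes 0 new; branch {Q=0, R=1} (S, P) contributes 0 new; branch {Q=0, R=1} (S, P) contributes 0 new. Total: 8.

8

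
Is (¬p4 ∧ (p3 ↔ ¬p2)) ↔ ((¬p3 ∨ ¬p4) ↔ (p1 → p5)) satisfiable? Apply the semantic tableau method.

Initial set: {((¬p4 ∧ (p3 ↔ ¬p2)) ↔ ((¬p3 ∨ ¬p4) ↔ (p1 → p5)))}.
((¬p4 ∧ (p3 ↔ ¬p2)) ↔ ((¬p3 ∨ ¬p4) ↔ (p1 → p5))): β-rule — branch into (¬p4 ∧ (p3 ↔ ¬p2)), ((¬p3 ∨ ¬p4) ↔ (p1 → p5))  //  ¬(¬p4 ∧ (p3 ↔ ¬p2)), ¬((¬p3 ∨ ¬p4) ↔ (p1 → p5)).
  branch 1 (add (¬p4 ∧ (p3 ↔ ¬p2)), ((¬p3 ∨ ¬p4) ↔ (p1 → p5))):
    (¬p4 ∧ (p3 ↔ ¬p2)): α-rule — add ¬p4, (p3 ↔ ¬p2).
    ((¬p3 ∨ ¬p4) ↔ (p1 → p5)): β-rule — branch into (¬p3 ∨ ¬p4), (p1 → p5)  //  ¬(¬p3 ∨ ¬p4), ¬(p1 → p5).
      branch 1.1 (add (¬p3 ∨ ¬p4), (p1 → p5)):
        (p3 ↔ ¬p2): β-rule — branch into p3, ¬p2  //  ¬p3, ¬¬p2.
          branch 1.1.1 (add p3, ¬p2):
            (¬p3 ∨ ¬p4): β-rule — branch into ¬p3  //  ¬p4.
              branch 1.1.1.1 (add ¬p3):
                × closes — contains both p3 and ¬p3.
              branch 1.1.1.2 (add ¬p4):
                (p1 → p5): β-rule — branch into ¬p1  //  p5.
                  branch 1.1.1.2.1 (add ¬p1):
                    ○ open, literals {p1=0, p2=0, p3=1, p4=0}.
                  branch 1.1.1.2.2 (add p5):
                    ○ open, literals {p2=0, p3=1, p4=0, p5=1}.
          branch 1.1.2 (add ¬p3, ¬¬p2):
            (¬p3 ∨ ¬p4): β-rule — branch into ¬p3  //  ¬p4.
              branch 1.1.2.1 (add ¬p3):
                (p1 → p5): β-rule — branch into ¬p1  //  p5.
                  branch 1.1.2.1.1 (add ¬p1):
                    ○ open, literals {p1=0, p2=1, p3=0, p4=0}.
                  branch 1.1.2.1.2 (add p5):
                    ○ open, literals {p2=1, p3=0, p4=0, p5=1}.
              branch 1.1.2.2 (add ¬p4):
                (p1 → p5): β-rule — branch into ¬p1  //  p5.
                  branch 1.1.2.2.1 (add ¬p1):
                    ○ open, literals {p1=0, p2=1, p3=0, p4=0}.
                  branch 1.1.2.2.2 (add p5):
                    ○ open, literals {p2=1, p3=0, p4=0, p5=1}.
      branch 1.2 (add ¬(¬p3 ∨ ¬p4), ¬(p1 → p5)):
        ¬(¬p3 ∨ ¬p4): α-rule — add ¬¬p3, ¬¬p4.
        × closes — contains both p4 and ¬p4.
  branch 2 (add ¬(¬p4 ∧ (p3 ↔ ¬p2)), ¬((¬p3 ∨ ¬p4) ↔ (p1 → p5))):
    ¬(¬p4 ∧ (p3 ↔ ¬p2)): β-rule — branch into ¬¬p4  //  ¬(p3 ↔ ¬p2).
      branch 2.1 (add ¬¬p4):
        ¬((¬p3 ∨ ¬p4) ↔ (p1 → p5)): β-rule — branch into (¬p3 ∨ ¬p4), ¬(p1 → p5)  //  ¬(¬p3 ∨ ¬p4), (p1 → p5).
          branch 2.1.1 (add (¬p3 ∨ ¬p4), ¬(p1 → p5)):
            ¬(p1 → p5): α-rule — add p1, ¬p5.
            (¬p3 ∨ ¬p4): β-rule — branch into ¬p3  //  ¬p4.
              branch 2.1.1.1 (add ¬p3):
                ○ open, literals {p1=1, p3=0, p4=1, p5=0}.
              branch 2.1.1.2 (add ¬p4):
                × closes — contains both p4 and ¬p4.
          branch 2.1.2 (add ¬(¬p3 ∨ ¬p4), (p1 → p5)):
            ¬(¬p3 ∨ ¬p4): α-rule — add ¬¬p3, ¬¬p4.
            (p1 → p5): β-rule — branch into ¬p1  //  p5.
              branch 2.1.2.1 (add ¬p1):
                ○ open, literals {p1=0, p3=1, p4=1}.
              branch 2.1.2.2 (add p5):
                ○ open, literals {p3=1, p4=1, p5=1}.
      branch 2.2 (add ¬(p3 ↔ ¬p2)):
        ¬((¬p3 ∨ ¬p4) ↔ (p1 → p5)): β-rule — branch into (¬p3 ∨ ¬p4), ¬(p1 → p5)  //  ¬(¬p3 ∨ ¬p4), (p1 → p5).
          branch 2.2.1 (add (¬p3 ∨ ¬p4), ¬(p1 → p5)):
            ¬(p1 → p5): α-rule — add p1, ¬p5.
            ¬(p3 ↔ ¬p2): β-rule — branch into p3, ¬¬p2  //  ¬p3, ¬p2.
              branch 2.2.1.1 (add p3, ¬¬p2):
                (¬p3 ∨ ¬p4): β-rule — branch into ¬p3  //  ¬p4.
                  branch 2.2.1.1.1 (add ¬p3):
                    × closes — contains both p3 and ¬p3.
                  branch 2.2.1.1.2 (add ¬p4):
                    ○ open, literals {p1=1, p2=1, p3=1, p4=0, p5=0}.
              branch 2.2.1.2 (add ¬p3, ¬p2):
                (¬p3 ∨ ¬p4): β-rule — branch into ¬p3  //  ¬p4.
                  branch 2.2.1.2.1 (add ¬p3):
                    ○ open, literals {p1=1, p2=0, p3=0, p5=0}.
                  branch 2.2.1.2.2 (add ¬p4):
                    ○ open, literals {p1=1, p2=0, p3=0, p4=0, p5=0}.
          branch 2.2.2 (add ¬(¬p3 ∨ ¬p4), (p1 → p5)):
            ¬(¬p3 ∨ ¬p4): α-rule — add ¬¬p3, ¬¬p4.
            ¬(p3 ↔ ¬p2): β-rule — branch into p3, ¬¬p2  //  ¬p3, ¬p2.
              branch 2.2.2.1 (add p3, ¬¬p2):
                (p1 → p5): β-rule — branch into ¬p1  //  p5.
                  branch 2.2.2.1.1 (add ¬p1):
                    ○ open, literals {p1=0, p2=1, p3=1, p4=1}.
                  branch 2.2.2.1.2 (add p5):
                    ○ open, literals {p2=1, p3=1, p4=1, p5=1}.
              branch 2.2.2.2 (add ¬p3, ¬p2):
                × closes — contains both p3 and ¬p3.
5 branches closed, 14 open.
An open branch gives a satisfying assignment: p1=0, p2=0, p3=1, p4=0.

Satisfiable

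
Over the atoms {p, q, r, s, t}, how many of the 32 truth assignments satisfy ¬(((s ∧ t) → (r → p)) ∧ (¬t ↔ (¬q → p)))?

Initial set: {¬(((s ∧ t) → (r → p)) ∧ (¬t ↔ (¬q → p)))}.
¬(((s ∧ t) → (r → p)) ∧ (¬t ↔ (¬q → p))): β-rule — branch into ¬((s ∧ t) → (r → p))  //  ¬(¬t ↔ (¬q → p)).
  branch 1 (add ¬((s ∧ t) → (r → p))):
    ¬((s ∧ t) → (r → p)): α-rule — add (s ∧ t), ¬(r → p).
    (s ∧ t): α-rule — add s, t.
    ¬(r → p): α-rule — add r, ¬p.
    ○ open, literals {p=0, r=1, s=1, t=1}.
  branch 2 (add ¬(¬t ↔ (¬q → p))):
    ¬(¬t ↔ (¬q → p)): β-rule — branch into ¬t, ¬(¬q → p)  //  ¬¬t, (¬q → p).
      branch 2.1 (add ¬t, ¬(¬q → p)):
        ¬(¬q → p): α-rule — add ¬q, ¬p.
        ○ open, literals {p=0, q=0, t=0}.
      branch 2.2 (add ¬¬t, (¬q → p)):
        (¬q → p): β-rule — branch into ¬¬q  //  p.
          branch 2.2.1 (add ¬¬q):
            ○ open, literals {q=1, t=1}.
          branch 2.2.2 (add p):
            ○ open, literals {p=1, t=1}.
0 branches closed, 4 open.
Each open branch fixes some atoms; the unmentioned ones are free. Counting distinct full assignments: branch {p=0, r=1, s=1, t=1} (q) contributes 2 new; branch {p=0, q=0, t=0} (r, s) contributes 4 new; branch {q=1, t=1} (p, r, s) contributes 7 new; branch {p=1, t=1} (q, r, s) contributes 4 new. Total: 17.

17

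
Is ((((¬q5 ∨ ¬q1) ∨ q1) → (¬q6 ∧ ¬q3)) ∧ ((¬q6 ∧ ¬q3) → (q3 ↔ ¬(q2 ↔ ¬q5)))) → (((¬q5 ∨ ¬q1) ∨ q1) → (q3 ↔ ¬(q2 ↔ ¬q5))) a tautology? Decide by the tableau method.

Assume the negation and expand:
Initial set: {¬(((((¬q5 ∨ ¬q1) ∨ q1) → (¬q6 ∧ ¬q3)) ∧ ((¬q6 ∧ ¬q3) → (q3 ↔ ¬(q2 ↔ ¬q5)))) → (((¬q5 ∨ ¬q1) ∨ q1) → (q3 ↔ ¬(q2 ↔ ¬q5))))}.
¬(((((¬q5 ∨ ¬q1) ∨ q1) → (¬q6 ∧ ¬q3)) ∧ ((¬q6 ∧ ¬q3) → (q3 ↔ ¬(q2 ↔ ¬q5)))) → (((¬q5 ∨ ¬q1) ∨ q1) → (q3 ↔ ¬(q2 ↔ ¬q5)))): α-rule — add ((((¬q5 ∨ ¬q1) ∨ q1) → (¬q6 ∧ ¬q3)) ∧ ((¬q6 ∧ ¬q3) → (q3 ↔ ¬(q2 ↔ ¬q5)))), ¬(((¬q5 ∨ ¬q1) ∨ q1) → (q3 ↔ ¬(q2 ↔ ¬q5))).
((((¬q5 ∨ ¬q1) ∨ q1) → (¬q6 ∧ ¬q3)) ∧ ((¬q6 ∧ ¬q3) → (q3 ↔ ¬(q2 ↔ ¬q5)))): α-rule — add (((¬q5 ∨ ¬q1) ∨ q1) → (¬q6 ∧ ¬q3)), ((¬q6 ∧ ¬q3) → (q3 ↔ ¬(q2 ↔ ¬q5))).
¬(((¬q5 ∨ ¬q1) ∨ q1) → (q3 ↔ ¬(q2 ↔ ¬q5))): α-rule — add ((¬q5 ∨ ¬q1) ∨ q1), ¬(q3 ↔ ¬(q2 ↔ ¬q5)).
(((¬q5 ∨ ¬q1) ∨ q1) → (¬q6 ∧ ¬q3)): β-rule — branch into ¬((¬q5 ∨ ¬q1) ∨ q1)  //  (¬q6 ∧ ¬q3).
  branch 1 (add ¬((¬q5 ∨ ¬q1) ∨ q1)):
    ¬((¬q5 ∨ ¬q1) ∨ q1): α-rule — add ¬(¬q5 ∨ ¬q1), ¬q1.
    ¬(¬q5 ∨ ¬q1): α-rule — add ¬¬q5, ¬¬q1.
    × closes — contains both q1 and ¬q1.
  branch 2 (add (¬q6 ∧ ¬q3)):
    (¬q6 ∧ ¬q3): α-rule — add ¬q6, ¬q3.
    ((¬q6 ∧ ¬q3) → (q3 ↔ ¬(q2 ↔ ¬q5))): β-rule — branch into ¬(¬q6 ∧ ¬q3)  //  (q3 ↔ ¬(q2 ↔ ¬q5)).
      branch 2.1 (add ¬(¬q6 ∧ ¬q3)):
        ((¬q5 ∨ ¬q1) ∨ q1): β-rule — branch into (¬q5 ∨ ¬q1)  //  q1.
          branch 2.1.1 (add (¬q5 ∨ ¬q1)):
            ¬(q3 ↔ ¬(q2 ↔ ¬q5)): β-rule — branch into q3, ¬¬(q2 ↔ ¬q5)  //  ¬q3, ¬(q2 ↔ ¬q5).
              branch 2.1.1.1 (add q3, ¬¬(q2 ↔ ¬q5)):
                × closes — contains both q3 and ¬q3.
              branch 2.1.1.2 (add ¬q3, ¬(q2 ↔ ¬q5)):
                ¬(¬q6 ∧ ¬q3): β-rule — branch into ¬¬q6  //  ¬¬q3.
                  branch 2.1.1.2.1 (add ¬¬q6):
                    × closes — contains both q6 and ¬q6.
                  branch 2.1.1.2.2 (add ¬¬q3):
                    × closes — contains both q3 and ¬q3.
          branch 2.1.2 (add q1):
            ¬(q3 ↔ ¬(q2 ↔ ¬q5)): β-rule — branch into q3, ¬¬(q2 ↔ ¬q5)  //  ¬q3, ¬(q2 ↔ ¬q5).
              branch 2.1.2.1 (add q3, ¬¬(q2 ↔ ¬q5)):
                × closes — contains both q3 and ¬q3.
              branch 2.1.2.2 (add ¬q3, ¬(q2 ↔ ¬q5)):
                ¬(¬q6 ∧ ¬q3): β-rule — branch into ¬¬q6  //  ¬¬q3.
                  branch 2.1.2.2.1 (add ¬¬q6):
                    × closes — contains both q6 and ¬q6.
                  branch 2.1.2.2.2 (add ¬¬q3):
                    × closes — contains both q3 and ¬q3.
      branch 2.2 (add (q3 ↔ ¬(q2 ↔ ¬q5))):
        ((¬q5 ∨ ¬q1) ∨ q1): β-rule — branch into (¬q5 ∨ ¬q1)  //  q1.
          branch 2.2.1 (add (¬q5 ∨ ¬q1)):
            ¬(q3 ↔ ¬(q2 ↔ ¬q5)): β-rule — branch into q3, ¬¬(q2 ↔ ¬q5)  //  ¬q3, ¬(q2 ↔ ¬q5).
              branch 2.2.1.1 (add q3, ¬¬(q2 ↔ ¬q5)):
                × closes — contains both q3 and ¬q3.
              branch 2.2.1.2 (add ¬q3, ¬(q2 ↔ ¬q5)):
                (q3 ↔ ¬(q2 ↔ ¬q5)): β-rule — branch into q3, ¬(q2 ↔ ¬q5)  //  ¬q3, ¬¬(q2 ↔ ¬q5).
                  branch 2.2.1.2.1 (add q3, ¬(q2 ↔ ¬q5)):
                    × closes — contains both q3 and ¬q3.
                  branch 2.2.1.2.2 (add ¬q3, ¬¬(q2 ↔ ¬q5)):
                    (¬q5 ∨ ¬q1): β-rule — branch into ¬q5  //  ¬q1.
                      branch 2.2.1.2.2.1 (add ¬q5):
                        ¬(q2 ↔ ¬q5): β-rule — branch into q2, ¬¬q5  //  ¬q2, ¬q5.
                          branch 2.2.1.2.2.1.1 (add q2, ¬¬q5):
                            × closes — contains both q5 and ¬q5.
                          branch 2.2.1.2.2.1.2 (add ¬q2, ¬q5):
                            ¬¬(q2 ↔ ¬q5): β-rule — branch into q2, ¬q5  //  ¬q2, ¬¬q5.
                              branch 2.2.1.2.2.1.2.1 (add q2, ¬q5):
                                × closes — contains both q2 and ¬q2.
                              branch 2.2.1.2.2.1.2.2 (add ¬q2, ¬¬q5):
                                × closes — contains both q5 and ¬q5.
                      branch 2.2.1.2.2.2 (add ¬q1):
                        ¬(q2 ↔ ¬q5): β-rule — branch into q2, ¬¬q5  //  ¬q2, ¬q5.
                          branch 2.2.1.2.2.2.1 (add q2, ¬¬q5):
                            ¬¬(q2 ↔ ¬q5): β-rule — branch into q2, ¬q5  //  ¬q2, ¬¬q5.
                              branch 2.2.1.2.2.2.1.1 (add q2, ¬q5):
                                × closes — contains both q5 and ¬q5.
                              branch 2.2.1.2.2.2.1.2 (add ¬q2, ¬¬q5):
                                × closes — contains both q2 and ¬q2.
                          branch 2.2.1.2.2.2.2 (add ¬q2, ¬q5):
                            ¬¬(q2 ↔ ¬q5): β-rule — branch into q2, ¬q5  //  ¬q2, ¬¬q5.
                              branch 2.2.1.2.2.2.2.1 (add q2, ¬q5):
                                × closes — contains both q2 and ¬q2.
                              branch 2.2.1.2.2.2.2.2 (add ¬q2, ¬¬q5):
                                × closes — contains both q5 and ¬q5.
          branch 2.2.2 (add q1):
            ¬(q3 ↔ ¬(q2 ↔ ¬q5)): β-rule — branch into q3, ¬¬(q2 ↔ ¬q5)  //  ¬q3, ¬(q2 ↔ ¬q5).
              branch 2.2.2.1 (add q3, ¬¬(q2 ↔ ¬q5)):
                × closes — contains both q3 and ¬q3.
              branch 2.2.2.2 (add ¬q3, ¬(q2 ↔ ¬q5)):
                (q3 ↔ ¬(q2 ↔ ¬q5)): β-rule — branch into q3, ¬(q2 ↔ ¬q5)  //  ¬q3, ¬¬(q2 ↔ ¬q5).
                  branch 2.2.2.2.1 (add q3, ¬(q2 ↔ ¬q5)):
                    × closes — contains both q3 and ¬q3.
                  branch 2.2.2.2.2 (add ¬q3, ¬¬(q2 ↔ ¬q5)):
                    ¬(q2 ↔ ¬q5): β-rule — branch into q2, ¬¬q5  //  ¬q2, ¬q5.
                      branch 2.2.2.2.2.1 (add q2, ¬¬q5):
                        ¬¬(q2 ↔ ¬q5): β-rule — branch into q2, ¬q5  //  ¬q2, ¬¬q5.
                          branch 2.2.2.2.2.1.1 (add q2, ¬q5):
                            × closes — contains both q5 and ¬q5.
                          branch 2.2.2.2.2.1.2 (add ¬q2, ¬¬q5):
                            × closes — contains both q2 and ¬q2.
                      branch 2.2.2.2.2.2 (add ¬q2, ¬q5):
                        ¬¬(q2 ↔ ¬q5): β-rule — branch into q2, ¬q5  //  ¬q2, ¬¬q5.
                          branch 2.2.2.2.2.2.1 (add q2, ¬q5):
                            × closes — contains both q2 and ¬q2.
                          branch 2.2.2.2.2.2.2 (add ¬q2, ¬¬q5):
                            × closes — contains both q5 and ¬q5.
All 22 branches close.
Every branch closed, so the negation is unsatisfiable and the formula is valid.

Valid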